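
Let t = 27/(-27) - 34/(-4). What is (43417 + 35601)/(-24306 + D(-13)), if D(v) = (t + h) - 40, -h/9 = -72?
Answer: -158036/47381 ≈ -3.3354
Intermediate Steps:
h = 648 (h = -9*(-72) = 648)
t = 15/2 (t = 27*(-1/27) - 34*(-¼) = -1 + 17/2 = 15/2 ≈ 7.5000)
D(v) = 1231/2 (D(v) = (15/2 + 648) - 40 = 1311/2 - 40 = 1231/2)
(43417 + 35601)/(-24306 + D(-13)) = (43417 + 35601)/(-24306 + 1231/2) = 79018/(-47381/2) = 79018*(-2/47381) = -158036/47381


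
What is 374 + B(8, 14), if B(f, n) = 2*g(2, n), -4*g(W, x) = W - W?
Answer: 374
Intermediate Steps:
g(W, x) = 0 (g(W, x) = -(W - W)/4 = -1/4*0 = 0)
B(f, n) = 0 (B(f, n) = 2*0 = 0)
374 + B(8, 14) = 374 + 0 = 374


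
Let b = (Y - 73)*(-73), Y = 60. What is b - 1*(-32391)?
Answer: 33340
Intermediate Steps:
b = 949 (b = (60 - 73)*(-73) = -13*(-73) = 949)
b - 1*(-32391) = 949 - 1*(-32391) = 949 + 32391 = 33340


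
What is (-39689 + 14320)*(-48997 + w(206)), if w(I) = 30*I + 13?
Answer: 1085894676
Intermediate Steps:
w(I) = 13 + 30*I
(-39689 + 14320)*(-48997 + w(206)) = (-39689 + 14320)*(-48997 + (13 + 30*206)) = -25369*(-48997 + (13 + 6180)) = -25369*(-48997 + 6193) = -25369*(-42804) = 1085894676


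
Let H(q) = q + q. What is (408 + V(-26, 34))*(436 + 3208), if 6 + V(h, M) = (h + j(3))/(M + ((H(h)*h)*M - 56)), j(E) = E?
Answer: 33652830118/22973 ≈ 1.4649e+6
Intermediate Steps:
H(q) = 2*q
V(h, M) = -6 + (3 + h)/(-56 + M + 2*M*h²) (V(h, M) = -6 + (h + 3)/(M + (((2*h)*h)*M - 56)) = -6 + (3 + h)/(M + ((2*h²)*M - 56)) = -6 + (3 + h)/(M + (2*M*h² - 56)) = -6 + (3 + h)/(M + (-56 + 2*M*h²)) = -6 + (3 + h)/(-56 + M + 2*M*h²))
(408 + V(-26, 34))*(436 + 3208) = (408 + (339 - 26 - 6*34 - 12*34*(-26)²)/(-56 + 34 + 2*34*(-26)²))*(436 + 3208) = (408 + (339 - 26 - 204 - 12*34*676)/(-56 + 34 + 2*34*676))*3644 = (408 + (339 - 26 - 204 - 275808)/(-56 + 34 + 45968))*3644 = (408 - 275699/45946)*3644 = (18470269/45946)*3644 = 33652830118/22973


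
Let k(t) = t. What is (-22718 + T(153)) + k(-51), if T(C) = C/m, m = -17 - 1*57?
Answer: -1685059/74 ≈ -22771.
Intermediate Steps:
m = -74 (m = -17 - 57 = -74)
T(C) = -C/74 (T(C) = C/(-74) = -C/74)
(-22718 + T(153)) + k(-51) = (-22718 - 1/74*153) - 51 = (-22718 - 153/74) - 51 = -1681285/74 - 51 = -1685059/74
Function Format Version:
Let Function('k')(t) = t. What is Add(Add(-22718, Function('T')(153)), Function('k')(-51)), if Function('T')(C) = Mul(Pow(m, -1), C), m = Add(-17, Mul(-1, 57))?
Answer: Rational(-1685059, 74) ≈ -22771.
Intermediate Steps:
m = -74 (m = Add(-17, -57) = -74)
Function('T')(C) = Mul(Rational(-1, 74), C) (Function('T')(C) = Mul(Pow(-74, -1), C) = Mul(Rational(-1, 74), C))
Add(Add(-22718, Function('T')(153)), Function('k')(-51)) = Add(Add(-22718, Mul(Rational(-1, 74), 153)), -51) = Add(Add(-22718, Rational(-153, 74)), -51) = Add(Rational(-1681285, 74), -51) = Rational(-1685059, 74)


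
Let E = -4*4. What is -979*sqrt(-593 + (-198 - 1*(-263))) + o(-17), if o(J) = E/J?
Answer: 16/17 - 3916*I*sqrt(33) ≈ 0.94118 - 22496.0*I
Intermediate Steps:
E = -16
o(J) = -16/J
-979*sqrt(-593 + (-198 - 1*(-263))) + o(-17) = -979*sqrt(-593 + (-198 - 1*(-263))) - 16/(-17) = -979*sqrt(-593 + (-198 + 263)) - 16*(-1/17) = -979*sqrt(-593 + 65) + 16/17 = -3916*I*sqrt(33) + 16/17 = 16/17 - 3916*I*sqrt(33)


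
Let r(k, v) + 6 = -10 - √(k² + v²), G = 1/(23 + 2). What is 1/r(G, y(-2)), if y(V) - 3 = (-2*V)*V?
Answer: -5000/72187 + 25*√15626/144374 ≈ -0.047619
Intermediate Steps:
y(V) = 3 - 2*V² (y(V) = 3 + (-2*V)*V = 3 - 2*V²)
G = 1/25 ≈ 0.040000
r(k, v) = -16 - √(k² + v²) (r(k, v) = -6 + (-10 - √(k² + v²)) = -16 - √(k² + v²))
1/r(G, y(-2)) = 1/(-16 - √((1/25)² + (3 - 2*(-2)²)²)) = 1/(-16 - √(1/625 + (3 - 2*4)²)) = 1/(-16 - √(1/625 + (3 - 8)²)) = 1/(-16 - √(1/625 + (-5)²)) = 1/(-16 - √(1/625 + 25)) = 1/(-16 - √(15626/625)) = 1/(-16 - √15626/25)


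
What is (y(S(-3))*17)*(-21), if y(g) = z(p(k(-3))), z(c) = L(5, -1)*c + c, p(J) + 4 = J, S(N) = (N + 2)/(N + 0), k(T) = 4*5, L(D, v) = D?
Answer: -34272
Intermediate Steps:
k(T) = 20
S(N) = (2 + N)/N
p(J) = -4 + J
z(c) = 6*c (z(c) = 5*c + c = 6*c)
y(g) = 96 (y(g) = 6*(-4 + 20) = 6*16 = 96)
(y(S(-3))*17)*(-21) = (96*17)*(-21) = 1632*(-21) = -34272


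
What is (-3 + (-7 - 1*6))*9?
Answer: -144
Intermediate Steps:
(-3 + (-7 - 1*6))*9 = (-3 + (-7 - 6))*9 = (-3 - 13)*9 = -16*9 = -144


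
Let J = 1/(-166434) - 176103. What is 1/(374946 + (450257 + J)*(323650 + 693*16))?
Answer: 83217/7636835457108397 ≈ 1.0897e-11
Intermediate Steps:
J = -29309526703/166434 (J = -1/166434 - 176103 = -29309526703/166434 ≈ -1.7610e+5)
1/(374946 + (450257 + J)*(323650 + 693*16)) = 1/(374946 + (450257 - 29309526703/166434)*(323650 + 693*16)) = 1/(374946 + 45628546835*(323650 + 11088)/166434) = 1/(374946 + (45628546835/166434)*334738) = 1/(374946 + 7636804255227115/83217) = 1/(7636835457108397/83217) = 83217/7636835457108397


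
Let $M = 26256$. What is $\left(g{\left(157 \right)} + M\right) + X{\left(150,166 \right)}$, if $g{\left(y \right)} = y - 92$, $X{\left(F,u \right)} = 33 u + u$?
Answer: $31965$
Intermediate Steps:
$X{\left(F,u \right)} = 34 u$
$g{\left(y \right)} = -92 + y$ ($g{\left(y \right)} = y - 92 = -92 + y$)
$\left(g{\left(157 \right)} + M\right) + X{\left(150,166 \right)} = \left(\left(-92 + 157\right) + 26256\right) + 34 \cdot 166 = \left(65 + 26256\right) + 5644 = 26321 + 5644 = 31965$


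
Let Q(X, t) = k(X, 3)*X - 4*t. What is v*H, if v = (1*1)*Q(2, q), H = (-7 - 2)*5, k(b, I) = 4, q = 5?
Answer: 540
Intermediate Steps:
Q(X, t) = -4*t + 4*X (Q(X, t) = 4*X - 4*t = -4*t + 4*X)
H = -45 (H = -9*5 = -45)
v = -12 (v = (1*1)*(-4*5 + 4*2) = 1*(-20 + 8) = 1*(-12) = -12)
v*H = -12*(-45) = 540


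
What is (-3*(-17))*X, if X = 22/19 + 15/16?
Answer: 32487/304 ≈ 106.87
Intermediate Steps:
X = 637/304 (X = 22*(1/19) + 15*(1/16) = 22/19 + 15/16 = 637/304 ≈ 2.0954)
(-3*(-17))*X = -3*(-17)*(637/304) = 51*(637/304) = 32487/304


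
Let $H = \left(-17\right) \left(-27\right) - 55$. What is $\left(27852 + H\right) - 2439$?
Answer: $25817$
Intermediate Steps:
$H = 404$ ($H = 459 - 55 = 404$)
$\left(27852 + H\right) - 2439 = \left(27852 + 404\right) - 2439 = 28256 - 2439 = 25817$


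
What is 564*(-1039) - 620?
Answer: -586616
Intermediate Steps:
564*(-1039) - 620 = -585996 - 620 = -586616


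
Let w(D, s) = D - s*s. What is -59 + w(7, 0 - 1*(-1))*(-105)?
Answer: -689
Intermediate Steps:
w(D, s) = D - s²
-59 + w(7, 0 - 1*(-1))*(-105) = -59 + (7 - (0 - 1*(-1))²)*(-105) = -59 + (7 - (0 + 1)²)*(-105) = -59 + (7 - 1*1²)*(-105) = -59 + (7 - 1*1)*(-105) = -59 + (7 - 1)*(-105) = -59 + 6*(-105) = -59 - 630 = -689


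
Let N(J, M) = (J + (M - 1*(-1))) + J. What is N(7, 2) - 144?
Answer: -127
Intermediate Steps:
N(J, M) = 1 + M + 2*J (N(J, M) = (J + (M + 1)) + J = (J + (1 + M)) + J = (1 + J + M) + J = 1 + M + 2*J)
N(7, 2) - 144 = (1 + 2 + 2*7) - 144 = (1 + 2 + 14) - 144 = 17 - 144 = -127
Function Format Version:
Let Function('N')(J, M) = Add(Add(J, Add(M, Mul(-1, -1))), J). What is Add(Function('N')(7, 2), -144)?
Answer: -127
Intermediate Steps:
Function('N')(J, M) = Add(1, M, Mul(2, J)) (Function('N')(J, M) = Add(Add(J, Add(M, 1)), J) = Add(Add(J, Add(1, M)), J) = Add(Add(1, J, M), J) = Add(1, M, Mul(2, J)))
Add(Function('N')(7, 2), -144) = Add(Add(1, 2, Mul(2, 7)), -144) = Add(Add(1, 2, 14), -144) = Add(17, -144) = -127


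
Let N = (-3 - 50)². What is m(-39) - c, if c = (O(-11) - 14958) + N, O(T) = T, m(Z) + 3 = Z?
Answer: 12118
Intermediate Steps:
m(Z) = -3 + Z
N = 2809 (N = (-53)² = 2809)
c = -12160 (c = (-11 - 14958) + 2809 = -14969 + 2809 = -12160)
m(-39) - c = (-3 - 39) - 1*(-12160) = -42 + 12160 = 12118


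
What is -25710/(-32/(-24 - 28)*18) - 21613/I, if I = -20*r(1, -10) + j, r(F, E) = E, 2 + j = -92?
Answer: -3211721/1272 ≈ -2524.9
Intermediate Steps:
j = -94 (j = -2 - 92 = -94)
I = 106 (I = -20*(-10) - 94 = 200 - 94 = 106)
-25710/(-32/(-24 - 28)*18) - 21613/I = -25710/(-32/(-24 - 28)*18) - 21613/106 = -25710/(-32/(-52)*18) - 21613*1/106 = -25710/(-32*(-1/52)*18) - 21613/106 = -25710/((8/13)*18) - 21613/106 = -25710/144/13 - 21613/106 = -25710*13/144 - 21613/106 = -55705/24 - 21613/106 = -3211721/1272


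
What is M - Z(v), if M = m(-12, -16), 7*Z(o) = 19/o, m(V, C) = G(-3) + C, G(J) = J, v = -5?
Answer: -646/35 ≈ -18.457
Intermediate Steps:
m(V, C) = -3 + C
Z(o) = 19/(7*o) (Z(o) = (19/o)/7 = 19/(7*o))
M = -19 (M = -3 - 16 = -19)
M - Z(v) = -19 - 19/(7*(-5)) = -19 - 19*(-1)/(7*5) = -19 - 1*(-19/35) = -19 + 19/35 = -646/35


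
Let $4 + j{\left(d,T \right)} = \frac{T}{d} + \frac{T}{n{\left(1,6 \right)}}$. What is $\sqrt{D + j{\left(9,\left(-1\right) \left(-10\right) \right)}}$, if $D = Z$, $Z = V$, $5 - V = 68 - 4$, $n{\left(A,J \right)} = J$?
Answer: $\frac{i \sqrt{542}}{3} \approx 7.7603 i$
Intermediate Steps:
$V = -59$ ($V = 5 - \left(68 - 4\right) = 5 - 64 = -59$)
$j{\left(d,T \right)} = -4 + \frac{T}{6} + \frac{T}{d}$ ($j{\left(d,T \right)} = -4 + \left(\frac{T}{d} + \frac{T}{6}\right) = -4 + \left(\frac{T}{6} + \frac{T}{d}\right) = -4 + \frac{T}{6} + \frac{T}{d}$)
$Z = -59$
$D = -59$
$\sqrt{D + j{\left(9,\left(-1\right) \left(-10\right) \right)}} = \sqrt{-59 + \left(-4 + \frac{\left(-1\right) \left(-10\right)}{6} + \frac{\left(-1\right) \left(-10\right)}{9}\right)} = \sqrt{-59 + \left(-4 + \frac{1}{6} \cdot 10 + 10 \cdot \frac{1}{9}\right)} = \sqrt{-59 + \left(-4 + \frac{5}{3} + \frac{10}{9}\right)} = \sqrt{-59 - \frac{11}{9}} = \sqrt{- \frac{542}{9}} = \frac{i \sqrt{542}}{3}$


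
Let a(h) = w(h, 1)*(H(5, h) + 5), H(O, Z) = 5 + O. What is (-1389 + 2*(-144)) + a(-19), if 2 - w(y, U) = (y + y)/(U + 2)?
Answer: -1457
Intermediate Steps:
w(y, U) = 2 - 2*y/(2 + U) (w(y, U) = 2 - (y + y)/(U + 2) = 2 - 2*y/(2 + U))
a(h) = 30 - 10*h (a(h) = (2*(2 + 1 - h)/(2 + 1))*((5 + 5) + 5) = (2*(3 - h)/3)*(10 + 5) = (2*(⅓)*(3 - h))*15 = (2 - 2*h/3)*15 = 30 - 10*h)
(-1389 + 2*(-144)) + a(-19) = (-1389 + 2*(-144)) + (30 - 10*(-19)) = (-1389 - 288) + (30 + 190) = -1677 + 220 = -1457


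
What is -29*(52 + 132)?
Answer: -5336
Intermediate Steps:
-29*(52 + 132) = -29*184 = -5336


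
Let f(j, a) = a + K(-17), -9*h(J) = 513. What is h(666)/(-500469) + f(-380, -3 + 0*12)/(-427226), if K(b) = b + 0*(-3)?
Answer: 5726877/35635561499 ≈ 0.00016071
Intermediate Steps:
K(b) = b (K(b) = b + 0 = b)
h(J) = -57 (h(J) = -1/9*513 = -57)
f(j, a) = -17 + a (f(j, a) = a - 17 = -17 + a)
h(666)/(-500469) + f(-380, -3 + 0*12)/(-427226) = -57/(-500469) + (-17 + (-3 + 0*12))/(-427226) = -57*(-1/500469) + (-17 + (-3 + 0))*(-1/427226) = 19/166823 + (-17 - 3)*(-1/427226) = 19/166823 - 20*(-1/427226) = 19/166823 + 10/213613 = 5726877/35635561499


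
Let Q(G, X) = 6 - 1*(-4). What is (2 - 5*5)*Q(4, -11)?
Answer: -230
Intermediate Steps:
Q(G, X) = 10 (Q(G, X) = 6 + 4 = 10)
(2 - 5*5)*Q(4, -11) = (2 - 5*5)*10 = (2 - 25)*10 = -23*10 = -230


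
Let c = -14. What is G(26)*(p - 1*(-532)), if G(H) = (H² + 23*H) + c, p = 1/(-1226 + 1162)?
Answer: 10724805/16 ≈ 6.7030e+5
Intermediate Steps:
p = -1/64 (p = 1/(-64) = -1/64 ≈ -0.015625)
G(H) = -14 + H² + 23*H (G(H) = (H² + 23*H) - 14 = -14 + H² + 23*H)
G(26)*(p - 1*(-532)) = (-14 + 26² + 23*26)*(-1/64 - 1*(-532)) = (-14 + 676 + 598)*(-1/64 + 532) = 1260*(34047/64) = 10724805/16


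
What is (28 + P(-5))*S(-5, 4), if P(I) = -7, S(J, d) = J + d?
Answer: -21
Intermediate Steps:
(28 + P(-5))*S(-5, 4) = (28 - 7)*(-5 + 4) = 21*(-1) = -21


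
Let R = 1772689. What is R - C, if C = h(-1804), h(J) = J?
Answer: 1774493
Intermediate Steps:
C = -1804
R - C = 1772689 - 1*(-1804) = 1772689 + 1804 = 1774493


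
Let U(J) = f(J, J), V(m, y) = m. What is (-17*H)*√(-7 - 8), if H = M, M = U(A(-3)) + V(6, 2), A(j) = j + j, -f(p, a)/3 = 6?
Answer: 204*I*√15 ≈ 790.09*I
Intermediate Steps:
f(p, a) = -18 (f(p, a) = -3*6 = -18)
A(j) = 2*j
U(J) = -18
M = -12 (M = -18 + 6 = -12)
H = -12
(-17*H)*√(-7 - 8) = (-17*(-12))*√(-7 - 8) = 204*√(-15) = 204*(I*√15) = 204*I*√15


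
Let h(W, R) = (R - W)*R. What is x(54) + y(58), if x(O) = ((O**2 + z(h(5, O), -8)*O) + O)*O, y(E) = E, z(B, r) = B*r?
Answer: -61565450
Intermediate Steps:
h(W, R) = R*(R - W)
x(O) = O*(O + O**2 - 8*O**2*(-5 + O)) (x(O) = ((O**2 + ((O*(O - 1*5))*(-8))*O) + O)*O = ((O**2 + ((O*(O - 5))*(-8))*O) + O)*O = ((O**2 + ((O*(-5 + O))*(-8))*O) + O)*O = ((O**2 + (-8*O*(-5 + O))*O) + O)*O = ((O**2 - 8*O**2*(-5 + O)) + O)*O = (O + O**2 - 8*O**2*(-5 + O))*O = O*(O + O**2 - 8*O**2*(-5 + O)))
x(54) + y(58) = 54**2*(1 + 54 - 8*54*(-5 + 54)) + 58 = 2916*(1 + 54 - 8*54*49) + 58 = 2916*(1 + 54 - 21168) + 58 = 2916*(-21113) + 58 = -61565508 + 58 = -61565450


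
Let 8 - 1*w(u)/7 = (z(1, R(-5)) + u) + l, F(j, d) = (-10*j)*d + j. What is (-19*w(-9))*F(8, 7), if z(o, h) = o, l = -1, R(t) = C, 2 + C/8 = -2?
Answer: 1248072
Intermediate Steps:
C = -32 (C = -16 + 8*(-2) = -16 - 16 = -32)
R(t) = -32
F(j, d) = j - 10*d*j (F(j, d) = -10*d*j + j = j - 10*d*j)
w(u) = 56 - 7*u (w(u) = 56 - 7*((1 + u) - 1) = 56 - 7*u)
(-19*w(-9))*F(8, 7) = (-19*(56 - 7*(-9)))*(8*(1 - 10*7)) = (-19*(56 + 63))*(8*(1 - 70)) = (-19*119)*(8*(-69)) = -2261*(-552) = 1248072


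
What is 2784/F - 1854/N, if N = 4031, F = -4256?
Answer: -597279/536123 ≈ -1.1141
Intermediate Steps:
2784/F - 1854/N = 2784/(-4256) - 1854/4031 = 2784*(-1/4256) - 1854*1/4031 = -87/133 - 1854/4031 = -597279/536123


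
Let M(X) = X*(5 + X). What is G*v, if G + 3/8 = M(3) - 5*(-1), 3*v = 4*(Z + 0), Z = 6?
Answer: 229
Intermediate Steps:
v = 8 (v = (4*(6 + 0))/3 = (4*6)/3 = (⅓)*24 = 8)
G = 229/8 (G = -3/8 + (3*(5 + 3) - 5*(-1)) = -3/8 + (3*8 + 5) = -3/8 + (24 + 5) = -3/8 + 29 = 229/8 ≈ 28.625)
G*v = (229/8)*8 = 229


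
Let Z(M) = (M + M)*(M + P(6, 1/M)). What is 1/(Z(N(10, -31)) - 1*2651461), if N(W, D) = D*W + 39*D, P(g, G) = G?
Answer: 1/1963263 ≈ 5.0936e-7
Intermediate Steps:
N(W, D) = 39*D + D*W
Z(M) = 2*M*(M + 1/M) (Z(M) = (M + M)*(M + 1/M) = (2*M)*(M + 1/M) = 2*M*(M + 1/M))
1/(Z(N(10, -31)) - 1*2651461) = 1/((2 + 2*(-31*(39 + 10))**2) - 1*2651461) = 1/((2 + 2*(-31*49)**2) - 2651461) = 1/((2 + 2*(-1519)**2) - 2651461) = 1/((2 + 2*2307361) - 2651461) = 1/((2 + 4614722) - 2651461) = 1/(4614724 - 2651461) = 1/1963263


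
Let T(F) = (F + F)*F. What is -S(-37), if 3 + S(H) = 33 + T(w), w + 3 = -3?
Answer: -102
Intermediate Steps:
w = -6 (w = -3 - 3 = -6)
T(F) = 2*F² (T(F) = (2*F)*F = 2*F²)
S(H) = 102 (S(H) = -3 + (33 + 2*(-6)²) = -3 + (33 + 2*36) = -3 + (33 + 72) = -3 + 105 = 102)
-S(-37) = -1*102 = -102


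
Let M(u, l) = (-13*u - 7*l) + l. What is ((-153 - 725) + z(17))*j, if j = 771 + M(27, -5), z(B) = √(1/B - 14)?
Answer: -395100 + 450*I*√4029/17 ≈ -3.951e+5 + 1680.2*I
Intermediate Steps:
M(u, l) = -13*u - 6*l
z(B) = √(-14 + 1/B)
j = 450 (j = 771 + (-13*27 - 6*(-5)) = 771 + (-351 + 30) = 771 - 321 = 450)
((-153 - 725) + z(17))*j = ((-153 - 725) + √(-14 + 1/17))*450 = (-878 + √(-14 + 1/17))*450 = (-878 + √(-237/17))*450 = (-878 + I*√4029/17)*450 = -395100 + 450*I*√4029/17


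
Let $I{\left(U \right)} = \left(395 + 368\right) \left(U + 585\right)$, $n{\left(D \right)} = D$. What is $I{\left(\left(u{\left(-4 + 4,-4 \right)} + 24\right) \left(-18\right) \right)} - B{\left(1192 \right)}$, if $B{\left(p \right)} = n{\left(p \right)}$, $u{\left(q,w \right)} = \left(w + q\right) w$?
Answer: $-104197$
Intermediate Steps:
$u{\left(q,w \right)} = w \left(q + w\right)$ ($u{\left(q,w \right)} = \left(q + w\right) w = w \left(q + w\right)$)
$I{\left(U \right)} = 446355 + 763 U$ ($I{\left(U \right)} = 763 \left(585 + U\right) = 446355 + 763 U$)
$B{\left(p \right)} = p$
$I{\left(\left(u{\left(-4 + 4,-4 \right)} + 24\right) \left(-18\right) \right)} - B{\left(1192 \right)} = \left(446355 + 763 \left(- 4 \left(\left(-4 + 4\right) - 4\right) + 24\right) \left(-18\right)\right) - 1192 = \left(446355 + 763 \left(- 4 \left(0 - 4\right) + 24\right) \left(-18\right)\right) - 1192 = \left(446355 + 763 \left(\left(-4\right) \left(-4\right) + 24\right) \left(-18\right)\right) - 1192 = \left(446355 + 763 \left(16 + 24\right) \left(-18\right)\right) - 1192 = \left(446355 + 763 \cdot 40 \left(-18\right)\right) - 1192 = \left(446355 + 763 \left(-720\right)\right) - 1192 = \left(446355 - 549360\right) - 1192 = -103005 - 1192 = -104197$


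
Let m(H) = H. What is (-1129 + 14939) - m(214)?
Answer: 13596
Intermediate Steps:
(-1129 + 14939) - m(214) = (-1129 + 14939) - 1*214 = 13810 - 214 = 13596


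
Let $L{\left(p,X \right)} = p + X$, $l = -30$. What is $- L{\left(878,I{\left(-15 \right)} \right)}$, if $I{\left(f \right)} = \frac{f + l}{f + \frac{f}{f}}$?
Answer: $- \frac{12337}{14} \approx -881.21$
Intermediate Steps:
$I{\left(f \right)} = \frac{-30 + f}{1 + f}$ ($I{\left(f \right)} = \frac{f - 30}{f + \frac{f}{f}} = \frac{-30 + f}{f + 1} = \frac{-30 + f}{1 + f}$)
$L{\left(p,X \right)} = X + p$
$- L{\left(878,I{\left(-15 \right)} \right)} = - (\frac{-30 - 15}{1 - 15} + 878) = - (\frac{1}{-14} \left(-45\right) + 878) = - (\left(- \frac{1}{14}\right) \left(-45\right) + 878) = - (\frac{45}{14} + 878) = \left(-1\right) \frac{12337}{14} = - \frac{12337}{14}$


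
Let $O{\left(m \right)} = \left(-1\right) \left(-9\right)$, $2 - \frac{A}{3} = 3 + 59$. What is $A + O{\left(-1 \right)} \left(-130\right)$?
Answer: $-1350$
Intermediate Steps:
$A = -180$ ($A = 6 - 3 \left(3 + 59\right) = 6 - 186 = -180$)
$O{\left(m \right)} = 9$
$A + O{\left(-1 \right)} \left(-130\right) = -180 + 9 \left(-130\right) = -180 - 1170 = -1350$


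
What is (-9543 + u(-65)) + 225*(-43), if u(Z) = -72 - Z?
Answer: -19225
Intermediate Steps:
(-9543 + u(-65)) + 225*(-43) = (-9543 + (-72 - 1*(-65))) + 225*(-43) = (-9543 + (-72 + 65)) - 9675 = (-9543 - 7) - 9675 = -9550 - 9675 = -19225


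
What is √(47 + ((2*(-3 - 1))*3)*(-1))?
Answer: √71 ≈ 8.4261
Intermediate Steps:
√(47 + ((2*(-3 - 1))*3)*(-1)) = √(47 + ((2*(-4))*3)*(-1)) = √(47 - 8*3*(-1)) = √(47 - 24*(-1)) = √(47 + 24) = √71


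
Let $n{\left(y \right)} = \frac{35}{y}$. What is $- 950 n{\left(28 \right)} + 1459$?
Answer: $\frac{543}{2} \approx 271.5$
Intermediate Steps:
$- 950 n{\left(28 \right)} + 1459 = - 950 \cdot \frac{35}{28} + 1459 = - 950 \cdot 35 \cdot \frac{1}{28} + 1459 = \left(-950\right) \frac{5}{4} + 1459 = - \frac{2375}{2} + 1459 = \frac{543}{2}$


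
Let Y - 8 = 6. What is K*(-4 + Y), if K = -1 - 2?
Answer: -30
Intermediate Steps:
Y = 14 (Y = 8 + 6 = 14)
K = -3
K*(-4 + Y) = -3*(-4 + 14) = -3*10 = -30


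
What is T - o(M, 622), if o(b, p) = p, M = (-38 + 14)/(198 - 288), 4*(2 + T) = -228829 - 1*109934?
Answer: -341259/4 ≈ -85315.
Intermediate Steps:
T = -338771/4 (T = -2 + (-228829 - 1*109934)/4 = -2 + (-228829 - 109934)/4 = -2 + (¼)*(-338763) = -2 - 338763/4 = -338771/4 ≈ -84693.)
M = 4/15 (M = -24/(-90) = -24*(-1/90) = 4/15 ≈ 0.26667)
T - o(M, 622) = -338771/4 - 1*622 = -338771/4 - 622 = -341259/4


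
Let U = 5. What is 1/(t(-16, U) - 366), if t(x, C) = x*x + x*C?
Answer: -1/190 ≈ -0.0052632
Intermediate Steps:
t(x, C) = x**2 + C*x
1/(t(-16, U) - 366) = 1/(-16*(5 - 16) - 366) = 1/(-16*(-11) - 366) = 1/(176 - 366) = 1/(-190) = -1/190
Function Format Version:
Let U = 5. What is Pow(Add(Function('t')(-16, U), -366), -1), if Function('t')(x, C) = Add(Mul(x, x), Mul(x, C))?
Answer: Rational(-1, 190) ≈ -0.0052632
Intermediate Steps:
Function('t')(x, C) = Add(Pow(x, 2), Mul(C, x))
Pow(Add(Function('t')(-16, U), -366), -1) = Pow(Add(Mul(-16, Add(5, -16)), -366), -1) = Pow(Add(Mul(-16, -11), -366), -1) = Pow(Add(176, -366), -1) = Pow(-190, -1) = Rational(-1, 190)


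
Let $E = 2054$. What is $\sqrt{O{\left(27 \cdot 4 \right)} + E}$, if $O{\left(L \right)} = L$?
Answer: $\sqrt{2162} \approx 46.497$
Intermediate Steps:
$\sqrt{O{\left(27 \cdot 4 \right)} + E} = \sqrt{27 \cdot 4 + 2054} = \sqrt{108 + 2054} = \sqrt{2162}$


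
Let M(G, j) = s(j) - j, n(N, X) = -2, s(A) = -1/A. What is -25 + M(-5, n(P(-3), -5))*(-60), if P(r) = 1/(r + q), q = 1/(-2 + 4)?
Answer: -175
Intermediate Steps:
q = ½ (q = 1/2 = ½ ≈ 0.50000)
P(r) = 1/(½ + r) (P(r) = 1/(r + ½) = 1/(½ + r))
M(G, j) = -j - 1/j (M(G, j) = -1/j - j = -j - 1/j)
-25 + M(-5, n(P(-3), -5))*(-60) = -25 + (-1*(-2) - 1/(-2))*(-60) = -25 + (2 - 1*(-½))*(-60) = -25 + (2 + ½)*(-60) = -25 + (5/2)*(-60) = -25 - 150 = -175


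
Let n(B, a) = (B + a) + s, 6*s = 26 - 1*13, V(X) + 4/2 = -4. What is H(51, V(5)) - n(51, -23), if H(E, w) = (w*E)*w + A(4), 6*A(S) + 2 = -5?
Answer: 5414/3 ≈ 1804.7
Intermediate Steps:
V(X) = -6 (V(X) = -2 - 4 = -6)
A(S) = -7/6 (A(S) = -⅓ + (⅙)*(-5) = -⅓ - ⅚ = -7/6)
s = 13/6 (s = (26 - 1*13)/6 = (26 - 13)/6 = (⅙)*13 = 13/6 ≈ 2.1667)
H(E, w) = -7/6 + E*w² (H(E, w) = (w*E)*w - 7/6 = (E*w)*w - 7/6 = E*w² - 7/6 = -7/6 + E*w²)
n(B, a) = 13/6 + B + a (n(B, a) = (B + a) + 13/6 = 13/6 + B + a)
H(51, V(5)) - n(51, -23) = (-7/6 + 51*(-6)²) - (13/6 + 51 - 23) = (-7/6 + 51*36) - 1*181/6 = (-7/6 + 1836) - 181/6 = 11009/6 - 181/6 = 5414/3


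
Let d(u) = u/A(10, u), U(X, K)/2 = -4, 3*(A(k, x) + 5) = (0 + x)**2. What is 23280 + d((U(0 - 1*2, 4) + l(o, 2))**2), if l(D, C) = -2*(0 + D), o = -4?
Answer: 23280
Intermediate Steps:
l(D, C) = -2*D
A(k, x) = -5 + x**2/3 (A(k, x) = -5 + (0 + x)**2/3 = -5 + x**2/3)
U(X, K) = -8 (U(X, K) = 2*(-4) = -8)
d(u) = u/(-5 + u**2/3)
23280 + d((U(0 - 1*2, 4) + l(o, 2))**2) = 23280 + 3*(-8 - 2*(-4))**2/(-15 + ((-8 - 2*(-4))**2)**2) = 23280 + 3*(-8 + 8)**2/(-15 + ((-8 + 8)**2)**2) = 23280 + 3*0**2/(-15 + (0**2)**2) = 23280 + 3*0/(-15 + 0**2) = 23280 + 3*0/(-15 + 0) = 23280 + 3*0/(-15) = 23280 + 3*0*(-1/15) = 23280 + 0 = 23280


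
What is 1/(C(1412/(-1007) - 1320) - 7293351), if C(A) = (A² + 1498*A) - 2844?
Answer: -1014049/7635334411323 ≈ -1.3281e-7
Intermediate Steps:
C(A) = -2844 + A² + 1498*A
1/(C(1412/(-1007) - 1320) - 7293351) = 1/((-2844 + (1412/(-1007) - 1320)² + 1498*(1412/(-1007) - 1320)) - 7293351) = 1/((-2844 + (1412*(-1/1007) - 1320)² + 1498*(1412*(-1/1007) - 1320)) - 7293351) = 1/((-2844 + (-1412/1007 - 1320)² + 1498*(-1412/1007 - 1320)) - 7293351) = 1/((-2844 + (-1330652/1007)² + 1498*(-1330652/1007)) - 7293351) = 1/((-2844 + 1770634745104/1014049 - 1993316696/1007) - 7293351) = 1/(-239519123124/1014049 - 7293351) = 1/(-7635334411323/1014049) = -1014049/7635334411323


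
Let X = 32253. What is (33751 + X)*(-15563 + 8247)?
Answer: -482885264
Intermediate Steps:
(33751 + X)*(-15563 + 8247) = (33751 + 32253)*(-15563 + 8247) = 66004*(-7316) = -482885264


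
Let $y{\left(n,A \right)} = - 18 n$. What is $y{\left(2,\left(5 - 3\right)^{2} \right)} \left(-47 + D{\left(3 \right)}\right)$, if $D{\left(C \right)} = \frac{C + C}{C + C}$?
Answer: $1656$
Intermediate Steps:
$D{\left(C \right)} = 1$ ($D{\left(C \right)} = \frac{2 C}{2 C} = 2 C \frac{1}{2 C} = 1$)
$y{\left(2,\left(5 - 3\right)^{2} \right)} \left(-47 + D{\left(3 \right)}\right) = \left(-18\right) 2 \left(-47 + 1\right) = \left(-36\right) \left(-46\right) = 1656$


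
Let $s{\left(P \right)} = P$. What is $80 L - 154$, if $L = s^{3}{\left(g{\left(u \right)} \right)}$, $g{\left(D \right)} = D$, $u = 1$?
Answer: $-74$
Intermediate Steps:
$L = 1$ ($L = 1^{3} = 1$)
$80 L - 154 = 80 \cdot 1 - 154 = 80 - 154 = -74$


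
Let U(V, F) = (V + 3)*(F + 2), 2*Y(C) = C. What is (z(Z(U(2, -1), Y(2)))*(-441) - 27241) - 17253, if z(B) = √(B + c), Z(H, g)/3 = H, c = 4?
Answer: -44494 - 441*√19 ≈ -46416.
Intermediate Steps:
Y(C) = C/2
U(V, F) = (2 + F)*(3 + V) (U(V, F) = (3 + V)*(2 + F) = (2 + F)*(3 + V))
Z(H, g) = 3*H
z(B) = √(4 + B) (z(B) = √(B + 4) = √(4 + B))
(z(Z(U(2, -1), Y(2)))*(-441) - 27241) - 17253 = (√(4 + 3*(6 + 2*2 + 3*(-1) - 1*2))*(-441) - 27241) - 17253 = (√(4 + 3*(6 + 4 - 3 - 2))*(-441) - 27241) - 17253 = (√(4 + 3*5)*(-441) - 27241) - 17253 = (√(4 + 15)*(-441) - 27241) - 17253 = (√19*(-441) - 27241) - 17253 = (-441*√19 - 27241) - 17253 = (-27241 - 441*√19) - 17253 = -44494 - 441*√19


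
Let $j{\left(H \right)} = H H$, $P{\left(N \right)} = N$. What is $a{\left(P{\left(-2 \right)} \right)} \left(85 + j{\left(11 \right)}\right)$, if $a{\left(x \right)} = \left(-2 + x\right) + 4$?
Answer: $0$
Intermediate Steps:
$a{\left(x \right)} = 2 + x$
$j{\left(H \right)} = H^{2}$
$a{\left(P{\left(-2 \right)} \right)} \left(85 + j{\left(11 \right)}\right) = \left(2 - 2\right) \left(85 + 11^{2}\right) = 0 \left(85 + 121\right) = 0 \cdot 206 = 0$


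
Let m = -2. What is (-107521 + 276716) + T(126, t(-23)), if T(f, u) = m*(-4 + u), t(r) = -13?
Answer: 169229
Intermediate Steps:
T(f, u) = 8 - 2*u (T(f, u) = -2*(-4 + u) = 8 - 2*u)
(-107521 + 276716) + T(126, t(-23)) = (-107521 + 276716) + (8 - 2*(-13)) = 169195 + (8 + 26) = 169195 + 34 = 169229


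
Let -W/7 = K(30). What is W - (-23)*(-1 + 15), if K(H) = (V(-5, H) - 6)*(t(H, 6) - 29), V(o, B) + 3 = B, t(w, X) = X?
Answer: 3703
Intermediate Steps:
V(o, B) = -3 + B
K(H) = 207 - 23*H (K(H) = ((-3 + H) - 6)*(6 - 29) = (-9 + H)*(-23) = 207 - 23*H)
W = 3381 (W = -7*(207 - 23*30) = -7*(207 - 690) = -7*(-483) = 3381)
W - (-23)*(-1 + 15) = 3381 - (-23)*(-1 + 15) = 3381 - (-23)*14 = 3381 - 1*(-322) = 3381 + 322 = 3703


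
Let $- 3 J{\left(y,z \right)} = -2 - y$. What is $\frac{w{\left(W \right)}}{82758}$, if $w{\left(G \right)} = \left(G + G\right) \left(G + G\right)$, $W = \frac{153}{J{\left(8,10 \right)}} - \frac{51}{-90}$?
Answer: $\frac{971618}{9310275} \approx 0.10436$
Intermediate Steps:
$J{\left(y,z \right)} = \frac{2}{3} + \frac{y}{3}$ ($J{\left(y,z \right)} = - \frac{-2 - y}{3} = \frac{2}{3} + \frac{y}{3}$)
$W = \frac{697}{15}$ ($W = \frac{153}{\frac{2}{3} + \frac{1}{3} \cdot 8} - \frac{51}{-90} = \frac{153}{\frac{2}{3} + \frac{8}{3}} - - \frac{17}{30} = \frac{153}{\frac{10}{3}} + \frac{17}{30} = 153 \cdot \frac{3}{10} + \frac{17}{30} = \frac{459}{10} + \frac{17}{30} = \frac{697}{15} \approx 46.467$)
$w{\left(G \right)} = 4 G^{2}$ ($w{\left(G \right)} = 2 G 2 G = 4 G^{2}$)
$\frac{w{\left(W \right)}}{82758} = \frac{4 \left(\frac{697}{15}\right)^{2}}{82758} = 4 \cdot \frac{485809}{225} \cdot \frac{1}{82758} = \frac{1943236}{225} \cdot \frac{1}{82758} = \frac{971618}{9310275}$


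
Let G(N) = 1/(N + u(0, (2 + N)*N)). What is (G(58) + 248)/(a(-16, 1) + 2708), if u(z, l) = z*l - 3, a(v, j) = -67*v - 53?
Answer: 13641/204985 ≈ 0.066546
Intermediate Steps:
a(v, j) = -53 - 67*v
u(z, l) = -3 + l*z (u(z, l) = l*z - 3 = -3 + l*z)
G(N) = 1/(-3 + N) (G(N) = 1/(N + (-3 + ((2 + N)*N)*0)) = 1/(N + (-3 + (N*(2 + N))*0)) = 1/(N + (-3 + 0)) = 1/(N - 3) = 1/(-3 + N))
(G(58) + 248)/(a(-16, 1) + 2708) = (1/(-3 + 58) + 248)/((-53 - 67*(-16)) + 2708) = (1/55 + 248)/((-53 + 1072) + 2708) = (1/55 + 248)/(1019 + 2708) = (13641/55)/3727 = (13641/55)*(1/3727) = 13641/204985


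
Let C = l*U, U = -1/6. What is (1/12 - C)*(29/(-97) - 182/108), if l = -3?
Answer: 51965/62856 ≈ 0.82673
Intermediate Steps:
U = -⅙ (U = -1*⅙ = -⅙ ≈ -0.16667)
C = ½ (C = -3*(-⅙) = ½ ≈ 0.50000)
(1/12 - C)*(29/(-97) - 182/108) = (1/12 - 1*½)*(29/(-97) - 182/108) = (1/12 - ½)*(29*(-1/97) - 182*1/108) = -5*(-29/97 - 91/54)/12 = -5/12*(-10393/5238) = 51965/62856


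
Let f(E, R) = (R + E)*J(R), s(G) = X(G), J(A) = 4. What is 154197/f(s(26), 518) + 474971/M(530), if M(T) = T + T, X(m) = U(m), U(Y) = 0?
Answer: 286897183/549080 ≈ 522.50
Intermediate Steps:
X(m) = 0
s(G) = 0
M(T) = 2*T
f(E, R) = 4*E + 4*R (f(E, R) = (R + E)*4 = (E + R)*4 = 4*E + 4*R)
154197/f(s(26), 518) + 474971/M(530) = 154197/(4*0 + 4*518) + 474971/((2*530)) = 154197/(0 + 2072) + 474971/1060 = 154197/2072 + 474971*(1/1060) = 154197*(1/2072) + 474971/1060 = 154197/2072 + 474971/1060 = 286897183/549080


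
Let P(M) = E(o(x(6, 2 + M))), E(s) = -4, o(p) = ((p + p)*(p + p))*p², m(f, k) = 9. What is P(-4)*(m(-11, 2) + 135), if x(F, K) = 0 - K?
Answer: -576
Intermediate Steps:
x(F, K) = -K
o(p) = 4*p⁴ (o(p) = ((2*p)*(2*p))*p² = (4*p²)*p² = 4*p⁴)
P(M) = -4
P(-4)*(m(-11, 2) + 135) = -4*(9 + 135) = -4*144 = -576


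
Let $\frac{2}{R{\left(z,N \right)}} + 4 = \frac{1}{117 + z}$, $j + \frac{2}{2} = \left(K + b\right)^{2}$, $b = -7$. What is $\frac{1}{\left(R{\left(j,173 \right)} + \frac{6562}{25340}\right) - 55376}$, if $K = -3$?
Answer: $- \frac{10934210}{605495454897} \approx -1.8058 \cdot 10^{-5}$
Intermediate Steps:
$j = 99$ ($j = -1 + \left(-3 - 7\right)^{2} = -1 + \left(-10\right)^{2} = -1 + 100 = 99$)
$R{\left(z,N \right)} = \frac{2}{-4 + \frac{1}{117 + z}}$
$\frac{1}{\left(R{\left(j,173 \right)} + \frac{6562}{25340}\right) - 55376} = \frac{1}{\left(\frac{2 \left(-117 - 99\right)}{467 + 4 \cdot 99} + \frac{6562}{25340}\right) - 55376} = \frac{1}{\left(\frac{2 \left(-117 - 99\right)}{467 + 396} + 6562 \cdot \frac{1}{25340}\right) - 55376} = \frac{1}{\left(2 \cdot \frac{1}{863} \left(-216\right) + \frac{3281}{12670}\right) - 55376} = \frac{1}{\left(- \frac{432}{863} + \frac{3281}{12670}\right) - 55376} = \frac{1}{- \frac{2641937}{10934210} - 55376} = \frac{1}{- \frac{605495454897}{10934210}} = - \frac{10934210}{605495454897}$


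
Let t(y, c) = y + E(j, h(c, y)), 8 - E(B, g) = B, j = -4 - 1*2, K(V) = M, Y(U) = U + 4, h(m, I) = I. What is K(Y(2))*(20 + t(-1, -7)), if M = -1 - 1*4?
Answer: -165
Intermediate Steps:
Y(U) = 4 + U
M = -5 (M = -1 - 4 = -5)
K(V) = -5
j = -6 (j = -4 - 2 = -6)
E(B, g) = 8 - B
t(y, c) = 14 + y (t(y, c) = y + (8 - 1*(-6)) = y + (8 + 6) = y + 14 = 14 + y)
K(Y(2))*(20 + t(-1, -7)) = -5*(20 + (14 - 1)) = -5*(20 + 13) = -5*33 = -165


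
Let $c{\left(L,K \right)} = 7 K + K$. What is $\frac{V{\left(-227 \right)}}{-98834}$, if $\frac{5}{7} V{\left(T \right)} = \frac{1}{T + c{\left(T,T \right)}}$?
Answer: $\frac{7}{1009589310} \approx 6.9335 \cdot 10^{-9}$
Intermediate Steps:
$c{\left(L,K \right)} = 8 K$
$V{\left(T \right)} = \frac{7}{45 T}$ ($V{\left(T \right)} = \frac{7}{5 \left(T + 8 T\right)} = \frac{7}{5 \cdot 9 T} = \frac{7 \frac{1}{9 T}}{5} = \frac{7}{45 T}$)
$\frac{V{\left(-227 \right)}}{-98834} = \frac{\frac{7}{45} \frac{1}{-227}}{-98834} = \frac{7}{45} \left(- \frac{1}{227}\right) \left(- \frac{1}{98834}\right) = \left(- \frac{7}{10215}\right) \left(- \frac{1}{98834}\right) = \frac{7}{1009589310}$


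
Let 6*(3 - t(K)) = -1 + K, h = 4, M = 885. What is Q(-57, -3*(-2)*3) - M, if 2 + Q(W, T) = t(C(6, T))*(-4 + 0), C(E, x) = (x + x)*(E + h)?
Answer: -1979/3 ≈ -659.67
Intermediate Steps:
C(E, x) = 2*x*(4 + E) (C(E, x) = (x + x)*(E + 4) = (2*x)*(4 + E) = 2*x*(4 + E))
t(K) = 19/6 - K/6 (t(K) = 3 - (-1 + K)/6 = 3 + (⅙ - K/6) = 19/6 - K/6)
Q(W, T) = -44/3 + 40*T/3 (Q(W, T) = -2 + (19/6 - T*(4 + 6)/3)*(-4 + 0) = -2 + (19/6 - T*10/3)*(-4) = -2 + (19/6 - 10*T/3)*(-4) = -2 + (-38/3 + 40*T/3) = -44/3 + 40*T/3)
Q(-57, -3*(-2)*3) - M = (-44/3 + 40*(-3*(-2)*3)/3) - 1*885 = (-44/3 + 40*(6*3)/3) - 885 = (-44/3 + (40/3)*18) - 885 = (-44/3 + 240) - 885 = 676/3 - 885 = -1979/3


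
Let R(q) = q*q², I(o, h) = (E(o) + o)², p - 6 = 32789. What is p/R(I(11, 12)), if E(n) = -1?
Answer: 6559/200000 ≈ 0.032795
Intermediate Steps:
p = 32795 (p = 6 + 32789 = 32795)
I(o, h) = (-1 + o)²
R(q) = q³
p/R(I(11, 12)) = 32795/(((-1 + 11)²)³) = 32795/((10²)³) = 32795/(100³) = 32795/1000000 = 32795*(1/1000000) = 6559/200000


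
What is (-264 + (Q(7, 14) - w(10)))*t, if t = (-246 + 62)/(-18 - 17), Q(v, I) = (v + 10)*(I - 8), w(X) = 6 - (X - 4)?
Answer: -29808/35 ≈ -851.66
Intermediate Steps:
w(X) = 10 - X (w(X) = 6 - (-4 + X) = 6 + (4 - X) = 10 - X)
Q(v, I) = (-8 + I)*(10 + v) (Q(v, I) = (10 + v)*(-8 + I) = (-8 + I)*(10 + v))
t = 184/35 (t = -184/(-35) = -184*(-1/35) = 184/35 ≈ 5.2571)
(-264 + (Q(7, 14) - w(10)))*t = (-264 + ((-80 - 8*7 + 10*14 + 14*7) - (10 - 1*10)))*(184/35) = (-264 + ((-80 - 56 + 140 + 98) - (10 - 10)))*(184/35) = (-264 + (102 - 1*0))*(184/35) = (-264 + (102 + 0))*(184/35) = (-264 + 102)*(184/35) = -162*184/35 = -29808/35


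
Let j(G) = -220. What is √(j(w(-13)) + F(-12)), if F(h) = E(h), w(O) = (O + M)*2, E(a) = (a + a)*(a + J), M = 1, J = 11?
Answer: 14*I ≈ 14.0*I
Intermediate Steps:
E(a) = 2*a*(11 + a) (E(a) = (a + a)*(a + 11) = (2*a)*(11 + a) = 2*a*(11 + a))
w(O) = 2 + 2*O (w(O) = (O + 1)*2 = (1 + O)*2 = 2 + 2*O)
F(h) = 2*h*(11 + h)
√(j(w(-13)) + F(-12)) = √(-220 + 2*(-12)*(11 - 12)) = √(-220 + 2*(-12)*(-1)) = √(-220 + 24) = √(-196) = 14*I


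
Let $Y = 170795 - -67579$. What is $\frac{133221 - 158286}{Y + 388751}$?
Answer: $- \frac{5013}{125425} \approx -0.039968$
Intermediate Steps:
$Y = 238374$ ($Y = 170795 + 67579 = 238374$)
$\frac{133221 - 158286}{Y + 388751} = \frac{133221 - 158286}{238374 + 388751} = - \frac{25065}{627125} = \left(-25065\right) \frac{1}{627125} = - \frac{5013}{125425}$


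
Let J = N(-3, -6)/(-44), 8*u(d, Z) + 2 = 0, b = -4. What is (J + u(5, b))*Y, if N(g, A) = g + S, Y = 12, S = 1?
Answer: -27/11 ≈ -2.4545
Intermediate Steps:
u(d, Z) = -¼ (u(d, Z) = -¼ + (⅛)*0 = -¼ + 0 = -¼)
N(g, A) = 1 + g (N(g, A) = g + 1 = 1 + g)
J = 1/22 (J = (1 - 3)/(-44) = -2*(-1/44) = 1/22 ≈ 0.045455)
(J + u(5, b))*Y = (1/22 - ¼)*12 = -9/44*12 = -27/11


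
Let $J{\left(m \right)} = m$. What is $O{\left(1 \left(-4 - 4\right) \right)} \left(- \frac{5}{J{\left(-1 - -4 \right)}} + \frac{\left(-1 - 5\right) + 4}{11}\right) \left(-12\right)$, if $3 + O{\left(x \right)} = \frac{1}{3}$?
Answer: $- \frac{1952}{33} \approx -59.151$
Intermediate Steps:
$O{\left(x \right)} = - \frac{8}{3}$ ($O{\left(x \right)} = -3 + \frac{1}{3} = - \frac{8}{3}$)
$O{\left(1 \left(-4 - 4\right) \right)} \left(- \frac{5}{J{\left(-1 - -4 \right)}} + \frac{\left(-1 - 5\right) + 4}{11}\right) \left(-12\right) = - \frac{8 \left(- \frac{5}{-1 - -4} + \frac{\left(-1 - 5\right) + 4}{11}\right)}{3} \left(-12\right) = - \frac{8 \left(- \frac{5}{-1 + 4} + \left(-6 + 4\right) \frac{1}{11}\right)}{3} \left(-12\right) = - \frac{8 \left(- \frac{5}{3} - \frac{2}{11}\right)}{3} \left(-12\right) = \left(- \frac{8}{3}\right) \left(- \frac{61}{33}\right) \left(-12\right) = \frac{488}{99} \left(-12\right) = - \frac{1952}{33}$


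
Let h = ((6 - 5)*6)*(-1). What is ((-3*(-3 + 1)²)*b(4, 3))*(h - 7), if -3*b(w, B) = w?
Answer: -208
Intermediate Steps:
b(w, B) = -w/3
h = -6 (h = (1*6)*(-1) = 6*(-1) = -6)
((-3*(-3 + 1)²)*b(4, 3))*(h - 7) = ((-3*(-3 + 1)²)*(-⅓*4))*(-6 - 7) = (-3*(-2)²*(-4/3))*(-13) = (-3*4*(-4/3))*(-13) = -12*(-4/3)*(-13) = 16*(-13) = -208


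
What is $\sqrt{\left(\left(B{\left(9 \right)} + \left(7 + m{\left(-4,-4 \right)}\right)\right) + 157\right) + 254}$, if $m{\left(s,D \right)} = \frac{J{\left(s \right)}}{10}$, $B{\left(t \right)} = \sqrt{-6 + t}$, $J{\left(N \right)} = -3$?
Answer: $\frac{\sqrt{41770 + 100 \sqrt{3}}}{10} \approx 20.48$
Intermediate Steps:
$m{\left(s,D \right)} = - \frac{3}{10}$
$\sqrt{\left(\left(B{\left(9 \right)} + \left(7 + m{\left(-4,-4 \right)}\right)\right) + 157\right) + 254} = \sqrt{\left(\left(\sqrt{-6 + 9} + \left(7 - \frac{3}{10}\right)\right) + 157\right) + 254} = \sqrt{\left(\left(\sqrt{3} + \frac{67}{10}\right) + 157\right) + 254} = \sqrt{\left(\left(\frac{67}{10} + \sqrt{3}\right) + 157\right) + 254} = \sqrt{\left(\frac{1637}{10} + \sqrt{3}\right) + 254} = \sqrt{\frac{4177}{10} + \sqrt{3}}$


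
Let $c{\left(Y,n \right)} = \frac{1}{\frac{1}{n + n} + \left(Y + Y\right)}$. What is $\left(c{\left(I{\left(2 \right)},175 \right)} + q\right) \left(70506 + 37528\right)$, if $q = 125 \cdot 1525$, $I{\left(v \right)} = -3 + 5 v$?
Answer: $\frac{100931139918150}{4901} \approx 2.0594 \cdot 10^{10}$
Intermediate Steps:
$q = 190625$
$c{\left(Y,n \right)} = \frac{1}{\frac{1}{2 n} + 2 Y}$
$\left(c{\left(I{\left(2 \right)},175 \right)} + q\right) \left(70506 + 37528\right) = \left(2 \cdot 175 \frac{1}{1 + 4 \left(-3 + 5 \cdot 2\right) 175} + 190625\right) \left(70506 + 37528\right) = \left(2 \cdot 175 \frac{1}{1 + 4 \left(-3 + 10\right) 175} + 190625\right) 108034 = \left(2 \cdot 175 \frac{1}{1 + 4 \cdot 7 \cdot 175} + 190625\right) 108034 = \left(2 \cdot 175 \frac{1}{1 + 4900} + 190625\right) 108034 = \left(2 \cdot 175 \cdot \frac{1}{4901} + 190625\right) 108034 = \left(\frac{350}{4901} + 190625\right) 108034 = \frac{934253475}{4901} \cdot 108034 = \frac{100931139918150}{4901}$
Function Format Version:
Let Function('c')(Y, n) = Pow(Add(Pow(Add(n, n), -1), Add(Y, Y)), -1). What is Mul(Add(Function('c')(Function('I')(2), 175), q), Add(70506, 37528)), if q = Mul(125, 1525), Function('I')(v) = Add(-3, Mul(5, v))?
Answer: Rational(100931139918150, 4901) ≈ 2.0594e+10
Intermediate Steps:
q = 190625
Function('c')(Y, n) = Pow(Add(Mul(Rational(1, 2), Pow(n, -1)), Mul(2, Y)), -1) (Function('c')(Y, n) = Pow(Add(Pow(Mul(2, n), -1), Mul(2, Y)), -1) = Pow(Add(Mul(Rational(1, 2), Pow(n, -1)), Mul(2, Y)), -1))
Mul(Add(Function('c')(Function('I')(2), 175), q), Add(70506, 37528)) = Mul(Add(Mul(2, 175, Pow(Add(1, Mul(4, Add(-3, Mul(5, 2)), 175)), -1)), 190625), Add(70506, 37528)) = Mul(Add(Mul(2, 175, Pow(Add(1, Mul(4, Add(-3, 10), 175)), -1)), 190625), 108034) = Mul(Add(Mul(2, 175, Pow(Add(1, Mul(4, 7, 175)), -1)), 190625), 108034) = Mul(Add(Mul(2, 175, Pow(Add(1, 4900), -1)), 190625), 108034) = Mul(Add(Mul(2, 175, Pow(4901, -1)), 190625), 108034) = Mul(Add(Mul(2, 175, Rational(1, 4901)), 190625), 108034) = Mul(Add(Rational(350, 4901), 190625), 108034) = Mul(Rational(934253475, 4901), 108034) = Rational(100931139918150, 4901)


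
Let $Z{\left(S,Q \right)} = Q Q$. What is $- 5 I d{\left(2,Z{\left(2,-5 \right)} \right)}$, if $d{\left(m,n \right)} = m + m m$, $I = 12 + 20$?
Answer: $-960$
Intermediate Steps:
$Z{\left(S,Q \right)} = Q^{2}$
$I = 32$
$d{\left(m,n \right)} = m + m^{2}$
$- 5 I d{\left(2,Z{\left(2,-5 \right)} \right)} = \left(-5\right) 32 \cdot 2 \left(1 + 2\right) = - 160 \cdot 2 \cdot 3 = \left(-160\right) 6 = -960$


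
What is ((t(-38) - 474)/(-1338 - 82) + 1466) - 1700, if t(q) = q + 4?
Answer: -82943/355 ≈ -233.64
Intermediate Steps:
t(q) = 4 + q
((t(-38) - 474)/(-1338 - 82) + 1466) - 1700 = (((4 - 38) - 474)/(-1338 - 82) + 1466) - 1700 = ((-34 - 474)/(-1420) + 1466) - 1700 = (-508*(-1/1420) + 1466) - 1700 = (127/355 + 1466) - 1700 = 520557/355 - 1700 = -82943/355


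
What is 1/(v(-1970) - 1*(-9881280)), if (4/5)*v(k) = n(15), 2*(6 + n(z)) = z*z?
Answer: 8/79051305 ≈ 1.0120e-7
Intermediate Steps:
n(z) = -6 + z²/2 (n(z) = -6 + (z*z)/2 = -6 + z²/2)
v(k) = 1065/8 (v(k) = 5*(-6 + (½)*15²)/4 = 5*(-6 + (½)*225)/4 = 5*(-6 + 225/2)/4 = (5/4)*(213/2) = 1065/8)
1/(v(-1970) - 1*(-9881280)) = 1/(1065/8 - 1*(-9881280)) = 1/(1065/8 + 9881280) = 1/(79051305/8) = 8/79051305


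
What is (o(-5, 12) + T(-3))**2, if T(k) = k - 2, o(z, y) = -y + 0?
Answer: 289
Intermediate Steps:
o(z, y) = -y
T(k) = -2 + k
(o(-5, 12) + T(-3))**2 = (-1*12 + (-2 - 3))**2 = (-12 - 5)**2 = (-17)**2 = 289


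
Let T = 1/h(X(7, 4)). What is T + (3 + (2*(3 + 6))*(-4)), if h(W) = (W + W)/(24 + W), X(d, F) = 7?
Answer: -935/14 ≈ -66.786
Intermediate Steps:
h(W) = 2*W/(24 + W) (h(W) = (2*W)/(24 + W) = 2*W/(24 + W))
T = 31/14 (T = 1/(2*7/(24 + 7)) = 1/(2*7/31) = 1/(2*7*(1/31)) = 1/(14/31) = 31/14 ≈ 2.2143)
T + (3 + (2*(3 + 6))*(-4)) = 31/14 + (3 + (2*(3 + 6))*(-4)) = 31/14 + (3 + (2*9)*(-4)) = 31/14 + (3 + 18*(-4)) = 31/14 + (3 - 72) = 31/14 - 69 = -935/14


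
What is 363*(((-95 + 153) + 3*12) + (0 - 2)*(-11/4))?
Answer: 72237/2 ≈ 36119.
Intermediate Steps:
363*(((-95 + 153) + 3*12) + (0 - 2)*(-11/4)) = 363*((58 + 36) - (-22)/4) = 363*(94 - 2*(-11/4)) = 363*(94 + 11/2) = 363*(199/2) = 72237/2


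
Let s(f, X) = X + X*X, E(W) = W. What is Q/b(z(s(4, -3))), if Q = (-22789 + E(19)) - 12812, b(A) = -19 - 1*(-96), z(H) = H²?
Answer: -35582/77 ≈ -462.10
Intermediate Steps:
s(f, X) = X + X²
b(A) = 77 (b(A) = -19 + 96 = 77)
Q = -35582 (Q = (-22789 + 19) - 12812 = -22770 - 12812 = -35582)
Q/b(z(s(4, -3))) = -35582/77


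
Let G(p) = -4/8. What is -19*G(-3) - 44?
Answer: -69/2 ≈ -34.500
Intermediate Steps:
G(p) = -½ (G(p) = -4*⅛ = -½)
-19*G(-3) - 44 = -19*(-½) - 44 = 19/2 - 44 = -69/2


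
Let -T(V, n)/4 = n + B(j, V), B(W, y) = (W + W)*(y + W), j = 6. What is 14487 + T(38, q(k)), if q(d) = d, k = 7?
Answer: 12347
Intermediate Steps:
B(W, y) = 2*W*(W + y) (B(W, y) = (2*W)*(W + y) = 2*W*(W + y))
T(V, n) = -288 - 48*V - 4*n (T(V, n) = -4*(n + 2*6*(6 + V)) = -4*(n + (72 + 12*V)) = -4*(72 + n + 12*V) = -288 - 48*V - 4*n)
14487 + T(38, q(k)) = 14487 + (-288 - 48*38 - 4*7) = 14487 + (-288 - 1824 - 28) = 14487 - 2140 = 12347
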